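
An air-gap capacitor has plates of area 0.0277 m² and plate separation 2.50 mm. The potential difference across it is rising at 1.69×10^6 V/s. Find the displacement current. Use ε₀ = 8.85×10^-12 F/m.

The displacement current equals the charging current C dV/dt. With C = ε₀A/d = (8.85×10^-12)(0.0277)/(2.50×10^-3) = 9.806×10^-11 F, I_d = (9.806×10^-11)(1.69×10^6) = 1.66×10^-4 A.

1.66×10^-4 A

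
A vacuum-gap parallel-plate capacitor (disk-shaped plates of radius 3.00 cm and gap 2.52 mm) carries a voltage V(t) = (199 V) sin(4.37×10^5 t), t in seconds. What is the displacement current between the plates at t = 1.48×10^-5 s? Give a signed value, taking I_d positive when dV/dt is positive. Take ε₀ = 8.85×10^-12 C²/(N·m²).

8.49×10^-4 A

dE/dt = (V₀ω/d)·cos(ωt) with ωt = 6.4676 rad: (199)(4.37×10^5)(0.9830)/(2.52×10^-3) = 3.392×10^10 V/(m·s).
I_d = ε₀ A dE/dt = (8.85×10^-12)(2.827×10^-3)(3.392×10^10) = 8.49×10^-4 A.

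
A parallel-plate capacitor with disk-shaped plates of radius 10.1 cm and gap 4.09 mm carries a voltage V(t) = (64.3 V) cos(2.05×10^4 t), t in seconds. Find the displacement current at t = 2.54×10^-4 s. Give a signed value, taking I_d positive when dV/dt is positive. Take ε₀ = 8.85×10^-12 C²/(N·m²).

C = ε₀A/d = (8.85×10^-12)(0.03205)/(4.09×10^-3) = 6.935×10^-11 F. dV/dt = V₀ω·−sin(ωt); at ωt = 5.207 rad this factor is 0.8802.
I_d = C dV/dt = (6.935×10^-11)(64.3)(2.05×10^4)(0.8802) = 8.05×10^-5 A.

8.05×10^-5 A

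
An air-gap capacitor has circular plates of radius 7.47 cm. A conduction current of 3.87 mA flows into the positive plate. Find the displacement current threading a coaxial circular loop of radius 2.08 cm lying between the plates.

No conduction current crosses the gap, so I_d there equals the 3.87×10^-3 A in the leads.
The field is uniform, so I_d,enc = I_d (r/R)² = (3.87×10^-3)(2.08/7.47)² = 3.00×10^-4 A.

3.00×10^-4 A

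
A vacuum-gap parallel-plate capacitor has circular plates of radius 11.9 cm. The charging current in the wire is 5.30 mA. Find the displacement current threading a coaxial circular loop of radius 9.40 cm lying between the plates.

No conduction current crosses the gap, so I_d there equals the 5.30×10^-3 A in the leads.
The field is uniform, so I_d,enc = I_d (r/R)² = (5.30×10^-3)(9.40/11.9)² = 3.31×10^-3 A.

3.31×10^-3 A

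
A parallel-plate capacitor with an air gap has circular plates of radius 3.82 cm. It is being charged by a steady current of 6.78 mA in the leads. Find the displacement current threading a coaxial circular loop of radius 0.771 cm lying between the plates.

Between the plates the displacement current equals the wire current: I_d = 6.78 mA = 6.78×10^-3 A.
Through an area πr² the displacement current is I_d·(πr²/πR²) = I_d (r/R)² = 2.76×10^-4 A.

2.76×10^-4 A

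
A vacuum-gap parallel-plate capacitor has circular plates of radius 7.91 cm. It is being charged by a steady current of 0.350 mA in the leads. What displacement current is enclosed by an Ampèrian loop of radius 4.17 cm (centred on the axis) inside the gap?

9.73×10^-5 A

No conduction current crosses the gap, so I_d there equals the 3.50×10^-4 A in the leads.
Since J_d is uniform, the enclosed fraction is (r/R)² = 0.2779, giving I_d,enc = 9.73×10^-5 A.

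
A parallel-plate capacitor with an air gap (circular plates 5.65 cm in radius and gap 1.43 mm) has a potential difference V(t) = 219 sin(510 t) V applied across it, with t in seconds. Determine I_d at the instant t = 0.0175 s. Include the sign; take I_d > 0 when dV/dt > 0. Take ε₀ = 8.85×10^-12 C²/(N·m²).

C = ε₀A/d = (8.85×10^-12)(0.01003)/(1.43×10^-3) = 6.207×10^-11 F. dV/dt = V₀ω·cos(ωt); at ωt = 8.925 rad this factor is -0.8777.
I_d = C dV/dt = (6.207×10^-11)(219)(510)(-0.8777) = -6.08×10^-6 A.

-6.08×10^-6 A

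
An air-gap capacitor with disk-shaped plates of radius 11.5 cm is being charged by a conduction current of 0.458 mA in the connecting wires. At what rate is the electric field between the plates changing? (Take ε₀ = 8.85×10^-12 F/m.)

Charge continuity gives I_d = I = 4.58×10^-4 A between the plates.
Then dE/dt = I_d/(ε₀A) = 1.25×10^9 V/(m·s).

1.25×10^9 V/(m·s)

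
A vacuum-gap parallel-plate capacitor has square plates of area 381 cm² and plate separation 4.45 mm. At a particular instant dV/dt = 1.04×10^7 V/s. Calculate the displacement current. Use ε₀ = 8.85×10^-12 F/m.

7.88×10^-4 A

E = V/d so dE/dt = (dV/dt)/d = 2.337×10^9 V/(m·s), and I_d = ε₀ A dE/dt = (8.85×10^-12)(0.0381)(2.337×10^9) = 7.88×10^-4 A.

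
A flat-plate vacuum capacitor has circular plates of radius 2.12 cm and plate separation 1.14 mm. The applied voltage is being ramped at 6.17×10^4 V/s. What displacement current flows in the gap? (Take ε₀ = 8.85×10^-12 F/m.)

6.76×10^-7 A

The displacement current equals the charging current C dV/dt. With C = ε₀A/d = (8.85×10^-12)(1.412×10^-3)/(1.14×10^-3) = 1.096×10^-11 F, I_d = (1.096×10^-11)(6.17×10^4) = 6.76×10^-7 A.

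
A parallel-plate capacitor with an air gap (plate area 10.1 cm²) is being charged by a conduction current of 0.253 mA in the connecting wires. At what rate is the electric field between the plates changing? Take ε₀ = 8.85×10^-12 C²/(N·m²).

Charge continuity gives I_d = I = 2.53×10^-4 A between the plates.
Since I_d = ε₀ A dE/dt, dE/dt = I_d/(ε₀A) = (2.53×10^-4)/((8.85×10^-12)(1.01×10^-3)) = 2.83×10^10 V/(m·s).

2.83×10^10 V/(m·s)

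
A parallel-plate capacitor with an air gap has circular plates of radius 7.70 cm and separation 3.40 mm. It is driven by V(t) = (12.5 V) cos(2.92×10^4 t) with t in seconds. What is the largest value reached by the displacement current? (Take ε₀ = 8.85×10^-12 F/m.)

1.77×10^-5 A

(dE/dt)_max = V₀ω/d = 1.074×10^8 V/(m·s); ω = 2.92×10^4 rad/s.
I_d,max = ε₀ A (dE/dt)_max = (8.85×10^-12)(0.01863)(1.074×10^8) = 1.77×10^-5 A.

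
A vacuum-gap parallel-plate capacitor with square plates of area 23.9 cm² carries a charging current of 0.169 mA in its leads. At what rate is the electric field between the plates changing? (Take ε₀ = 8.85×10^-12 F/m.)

The displacement current between the plates equals the conduction current, I_d = 0.169 mA.
Since I_d = ε₀ A dE/dt, dE/dt = I_d/(ε₀A) = (1.69×10^-4)/((8.85×10^-12)(2.39×10^-3)) = 7.99×10^9 V/(m·s).

7.99×10^9 V/(m·s)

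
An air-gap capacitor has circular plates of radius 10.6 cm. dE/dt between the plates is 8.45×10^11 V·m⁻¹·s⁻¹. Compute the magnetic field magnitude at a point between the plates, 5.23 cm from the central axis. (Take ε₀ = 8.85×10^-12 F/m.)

I_d = ε₀ dΦ_E/dt = ε₀ πR² (dE/dt) = (8.85×10^-12)(0.03530)(8.45×10^11) = 0.2640 A through the full plate area.
For r < R the Ampère–Maxwell law gives B(2πr) = μ₀ I_d (r²/R²), so B = μ₀ I_d r/(2πR²) = (4π×10^-7)(0.2640)(0.0523)/(2π·0.106²) = 2.46×10^-7 T.

2.46×10^-7 T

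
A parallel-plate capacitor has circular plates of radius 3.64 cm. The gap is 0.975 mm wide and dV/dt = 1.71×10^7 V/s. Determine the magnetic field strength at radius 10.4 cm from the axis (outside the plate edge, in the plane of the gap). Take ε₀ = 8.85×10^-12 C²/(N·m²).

I_d = C dV/dt with C = ε₀πR²/d = 3.778×10^-11 F, so I_d = (3.778×10^-11)(1.71×10^7) = 6.460×10^-4 A.
With r > R the enclosed displacement current is the full I_d; B = μ₀ I_d / (2πr) = 1.24×10^-9 T.

1.24×10^-9 T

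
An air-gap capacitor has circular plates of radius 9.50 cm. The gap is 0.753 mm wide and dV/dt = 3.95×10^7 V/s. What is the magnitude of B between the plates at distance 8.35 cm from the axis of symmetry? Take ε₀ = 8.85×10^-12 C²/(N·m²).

dE/dt = (dV/dt)/d = 5.246×10^10 V/(m·s); I_d = ε₀(πR²)(dE/dt) = (8.85×10^-12)(0.02835)(5.246×10^10) = 0.01316 A.
∮B·dl = μ₀ I_d,enc with I_d,enc = I_d r²/R² = 0.01017 A; so B = μ₀ I_d,enc/(2πr) = 2.44×10^-8 T.

2.44×10^-8 T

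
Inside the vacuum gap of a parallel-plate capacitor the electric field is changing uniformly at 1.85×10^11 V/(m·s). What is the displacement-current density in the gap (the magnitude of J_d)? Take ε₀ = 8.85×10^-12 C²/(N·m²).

1.64 A/m²

J_d = ε₀ dE/dt = (8.85×10^-12)(1.85×10^11) = 1.64 A/m².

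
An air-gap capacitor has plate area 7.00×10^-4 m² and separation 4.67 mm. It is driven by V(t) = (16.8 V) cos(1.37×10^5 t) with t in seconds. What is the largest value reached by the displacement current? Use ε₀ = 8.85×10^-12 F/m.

The displacement current equals the conduction current C dV/dt, which peaks at C V₀ ω.
With C = ε₀A/d = (8.85×10^-12)(7.00×10^-4)/(4.67×10^-3) = 1.327×10^-12 F and ω = 1.37×10^5 rad/s, I_d,max = (1.327×10^-12)(16.8)(1.37×10^5) = 3.05×10^-6 A.

3.05×10^-6 A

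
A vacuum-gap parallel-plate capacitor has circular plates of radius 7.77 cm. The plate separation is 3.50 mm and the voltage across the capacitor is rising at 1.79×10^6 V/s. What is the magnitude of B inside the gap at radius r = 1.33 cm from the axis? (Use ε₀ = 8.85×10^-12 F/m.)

3.78×10^-11 T

dE/dt = (dV/dt)/d = 5.114×10^8 V/(m·s); I_d = ε₀(πR²)(dE/dt) = (8.85×10^-12)(0.01897)(5.114×10^8) = 8.586×10^-5 A.
For r < R the Ampère–Maxwell law gives B(2πr) = μ₀ I_d (r²/R²), so B = μ₀ I_d r/(2πR²) = (4π×10^-7)(8.586×10^-5)(0.0133)/(2π·0.0777²) = 3.78×10^-11 T.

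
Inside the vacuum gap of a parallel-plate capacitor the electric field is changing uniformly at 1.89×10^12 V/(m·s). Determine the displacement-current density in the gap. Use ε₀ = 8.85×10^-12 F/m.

J_d = ε₀ dE/dt = (8.85×10^-12)(1.89×10^12) = 16.7 A/m².

16.7 A/m²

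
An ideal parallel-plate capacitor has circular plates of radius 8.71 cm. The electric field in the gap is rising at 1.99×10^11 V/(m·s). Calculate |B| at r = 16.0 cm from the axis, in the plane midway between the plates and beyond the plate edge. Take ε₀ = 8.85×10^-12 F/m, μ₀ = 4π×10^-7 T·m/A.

5.25×10^-8 T

Through the whole plate area (πR² = 0.02383 m²), I_d = ε₀ πR² dE/dt = 0.04197 A.
Outside the plates the loop encloses all of I_d, so B·2πr = μ₀ I_d and B = 5.25×10^-8 T.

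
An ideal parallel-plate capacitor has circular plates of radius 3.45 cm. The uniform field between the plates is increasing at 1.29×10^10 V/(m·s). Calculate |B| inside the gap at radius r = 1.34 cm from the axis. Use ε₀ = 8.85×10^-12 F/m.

9.61×10^-10 T

Through the whole plate area (πR² = 3.739×10^-3 m²), I_d = ε₀ πR² dE/dt = 4.269×10^-4 A.
An Ampèrian loop of radius r encloses a fraction (r/R)² of I_d. Then B·2πr = μ₀ I_d (r/R)², giving B = μ₀ I_d r/(2πR²) = 9.61×10^-10 T.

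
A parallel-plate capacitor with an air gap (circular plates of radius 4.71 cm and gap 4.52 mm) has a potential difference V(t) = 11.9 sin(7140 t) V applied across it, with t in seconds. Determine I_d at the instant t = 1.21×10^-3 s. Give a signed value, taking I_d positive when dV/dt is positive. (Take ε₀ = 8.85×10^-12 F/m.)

dV/dt = (11.9)(7140)·cos(8.6394) = -6.008×10^4 V/s.
I_d = C dV/dt with C = ε₀A/d = (8.85×10^-12)(6.969×10^-3)/(4.52×10^-3) = 1.365×10^-11 F, so I_d = (1.365×10^-11)(-6.008×10^4) = -8.20×10^-7 A.

-8.20×10^-7 A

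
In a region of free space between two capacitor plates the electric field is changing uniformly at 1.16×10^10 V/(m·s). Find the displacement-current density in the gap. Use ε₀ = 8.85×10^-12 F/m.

0.103 A/m²

The displacement-current density is ε₀ ∂E/∂t = (8.85×10^-12)(1.16×10^10) = 0.103 A/m².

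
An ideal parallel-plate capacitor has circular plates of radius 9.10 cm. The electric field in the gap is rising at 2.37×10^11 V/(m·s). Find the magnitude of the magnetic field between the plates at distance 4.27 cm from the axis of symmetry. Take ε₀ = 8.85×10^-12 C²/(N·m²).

Through the whole plate area (πR² = 0.02602 m²), I_d = ε₀ πR² dE/dt = 0.05458 A.
For r < R the Ampère–Maxwell law gives B(2πr) = μ₀ I_d (r²/R²), so B = μ₀ I_d r/(2πR²) = (4π×10^-7)(0.05458)(0.0427)/(2π·0.0910²) = 5.63×10^-8 T.

5.63×10^-8 T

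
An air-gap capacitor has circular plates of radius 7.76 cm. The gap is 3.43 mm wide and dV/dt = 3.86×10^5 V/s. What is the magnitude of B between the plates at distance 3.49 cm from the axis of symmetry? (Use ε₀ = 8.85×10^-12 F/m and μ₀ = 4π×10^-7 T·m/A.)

2.18×10^-11 T

With E = V/d, dE/dt = 1.125×10^8 V/(m·s) and πR² = 0.01892 m², giving I_d = ε₀ πR² dE/dt = 1.884×10^-5 A.
For r < R the Ampère–Maxwell law gives B(2πr) = μ₀ I_d (r²/R²), so B = μ₀ I_d r/(2πR²) = (4π×10^-7)(1.884×10^-5)(0.0349)/(2π·0.0776²) = 2.18×10^-11 T.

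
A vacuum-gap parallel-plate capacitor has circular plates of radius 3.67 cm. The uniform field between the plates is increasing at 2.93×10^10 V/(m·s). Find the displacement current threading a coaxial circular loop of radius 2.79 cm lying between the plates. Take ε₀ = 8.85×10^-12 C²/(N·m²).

Total displacement current: I_d = ε₀(πR²)(dE/dt) = (8.85×10^-12)(4.231×10^-3)(2.93×10^10) = 1.097×10^-3 A.
Since J_d is uniform, the enclosed fraction is (r/R)² = 0.5779, giving I_d,enc = 6.34×10^-4 A.

6.34×10^-4 A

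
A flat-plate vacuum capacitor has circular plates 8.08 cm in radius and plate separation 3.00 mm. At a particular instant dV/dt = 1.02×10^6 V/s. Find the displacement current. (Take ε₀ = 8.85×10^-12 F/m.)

6.17×10^-5 A

C = ε₀A/d = (8.85×10^-12)(0.02051)/(3.00×10^-3) = 6.050×10^-11 F.
I_d = C dV/dt = (6.050×10^-11)(1.02×10^6) = 6.17×10^-5 A.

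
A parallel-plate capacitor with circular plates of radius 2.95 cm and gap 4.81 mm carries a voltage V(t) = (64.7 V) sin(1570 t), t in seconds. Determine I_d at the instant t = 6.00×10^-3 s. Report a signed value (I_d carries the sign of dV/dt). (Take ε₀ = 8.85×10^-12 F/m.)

-5.11×10^-7 A

C = ε₀A/d = (8.85×10^-12)(2.734×10^-3)/(4.81×10^-3) = 5.030×10^-12 F. dV/dt = V₀ω·cos(ωt); at ωt = 9.42 rad this factor is -1.000.
I_d = C dV/dt = (5.030×10^-12)(64.7)(1570)(-1.000) = -5.11×10^-7 A.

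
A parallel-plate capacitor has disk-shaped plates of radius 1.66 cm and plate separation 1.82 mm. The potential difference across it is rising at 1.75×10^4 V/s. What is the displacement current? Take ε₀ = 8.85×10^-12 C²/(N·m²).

The displacement current equals the charging current C dV/dt. With C = ε₀A/d = (8.85×10^-12)(8.657×10^-4)/(1.82×10^-3) = 4.210×10^-12 F, I_d = (4.210×10^-12)(1.75×10^4) = 7.37×10^-8 A.

7.37×10^-8 A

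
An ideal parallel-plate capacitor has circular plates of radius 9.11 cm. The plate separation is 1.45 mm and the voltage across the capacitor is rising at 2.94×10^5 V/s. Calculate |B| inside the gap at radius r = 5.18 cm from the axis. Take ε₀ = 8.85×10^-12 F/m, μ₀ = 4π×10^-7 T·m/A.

dE/dt = (dV/dt)/d = 2.028×10^8 V/(m·s); I_d = ε₀(πR²)(dE/dt) = (8.85×10^-12)(0.02607)(2.028×10^8) = 4.679×10^-5 A.
An Ampèrian loop of radius r encloses a fraction (r/R)² of I_d. Then B·2πr = μ₀ I_d (r/R)², giving B = μ₀ I_d r/(2πR²) = 5.84×10^-11 T.

5.84×10^-11 T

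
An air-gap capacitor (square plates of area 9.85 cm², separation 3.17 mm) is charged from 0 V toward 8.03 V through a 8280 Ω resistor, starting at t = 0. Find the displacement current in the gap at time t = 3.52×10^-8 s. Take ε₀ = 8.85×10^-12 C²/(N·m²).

C = ε₀A/d = (8.85×10^-12)(9.85×10^-4)/(3.17×10^-3) = 2.750×10^-12 F, so τ = RC = 2.277×10^-8 s.
The conduction current is I(t) = (V₀/R) e^(−t/τ), and the displacement current between the plates equals it.
t/τ = 1.546; I_d = (8.03/8280) · e^(−1.546) = (9.698×10^-4)(0.2131) = 2.07×10^-4 A.

2.07×10^-4 A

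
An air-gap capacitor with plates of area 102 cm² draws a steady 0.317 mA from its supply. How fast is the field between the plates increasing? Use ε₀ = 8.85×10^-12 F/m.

3.51×10^9 V/(m·s)

Charge continuity gives I_d = I = 3.17×10^-4 A between the plates.
Since I_d = ε₀ A dE/dt, dE/dt = I_d/(ε₀A) = (3.17×10^-4)/((8.85×10^-12)(0.0102)) = 3.51×10^9 V/(m·s).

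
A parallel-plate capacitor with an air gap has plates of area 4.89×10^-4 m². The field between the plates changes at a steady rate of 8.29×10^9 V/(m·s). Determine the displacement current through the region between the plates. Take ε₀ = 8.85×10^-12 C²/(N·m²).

3.59×10^-5 A

With a uniform field, Φ_E = EA, so I_d = ε₀ A dE/dt = 3.59×10^-5 A.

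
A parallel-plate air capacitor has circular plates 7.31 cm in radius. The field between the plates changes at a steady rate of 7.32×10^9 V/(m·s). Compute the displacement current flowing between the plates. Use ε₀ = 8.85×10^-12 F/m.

1.09×10^-3 A

The displacement current is ε₀ times dΦ_E/dt = ε₀ A dE/dt = (8.85×10^-12)(0.01679)(7.32×10^9) = 1.09×10^-3 A.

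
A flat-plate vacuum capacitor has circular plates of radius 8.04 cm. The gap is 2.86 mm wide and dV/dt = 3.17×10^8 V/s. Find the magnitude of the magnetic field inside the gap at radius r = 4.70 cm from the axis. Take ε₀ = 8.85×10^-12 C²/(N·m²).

2.90×10^-8 T

dE/dt = (dV/dt)/d = 1.108×10^11 V/(m·s); I_d = ε₀(πR²)(dE/dt) = (8.85×10^-12)(0.02031)(1.108×10^11) = 0.01992 A.
∮B·dl = μ₀ I_d,enc with I_d,enc = I_d r²/R² = 6.807×10^-3 A; so B = μ₀ I_d,enc/(2πr) = 2.90×10^-8 T.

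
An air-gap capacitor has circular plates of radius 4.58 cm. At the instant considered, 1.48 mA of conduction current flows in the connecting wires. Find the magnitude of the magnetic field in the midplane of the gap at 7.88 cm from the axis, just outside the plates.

3.76×10^-9 T

By continuity the displacement current in the gap matches the conduction current: I_d = 1.48×10^-3 A.
For r ≥ R the full I_d is enclosed: B = μ₀ I_d/(2πr) = (4π×10^-7)(1.48×10^-3)/(2π·0.0788) = 3.76×10^-9 T.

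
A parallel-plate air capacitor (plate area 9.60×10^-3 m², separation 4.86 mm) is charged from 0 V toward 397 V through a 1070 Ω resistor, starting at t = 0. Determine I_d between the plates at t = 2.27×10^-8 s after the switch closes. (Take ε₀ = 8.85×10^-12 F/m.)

C = ε₀A/d = (8.85×10^-12)(9.60×10^-3)/(4.86×10^-3) = 1.748×10^-11 F and τ = RC = 1.870×10^-8 s. I_d in the gap equals the RC charging current.
I_d(t) = (V₀/R) e^(−t/τ) = 0.3710 · e^(−1.214) = 0.110 A.

0.110 A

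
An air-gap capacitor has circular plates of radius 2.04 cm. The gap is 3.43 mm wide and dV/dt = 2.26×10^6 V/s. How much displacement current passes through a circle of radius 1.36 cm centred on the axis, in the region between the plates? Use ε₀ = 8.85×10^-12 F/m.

dE/dt = (dV/dt)/d = 6.589×10^8 V/(m·s); I_d = ε₀(πR²)(dE/dt) = (8.85×10^-12)(1.307×10^-3)(6.589×10^8) = 7.621×10^-6 A.
Through an area πr² the displacement current is I_d·(πr²/πR²) = I_d (r/R)² = 3.39×10^-6 A.

3.39×10^-6 A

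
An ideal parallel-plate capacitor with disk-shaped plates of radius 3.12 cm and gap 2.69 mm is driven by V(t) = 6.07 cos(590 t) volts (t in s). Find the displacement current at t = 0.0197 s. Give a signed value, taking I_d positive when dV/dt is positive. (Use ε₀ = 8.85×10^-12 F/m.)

2.92×10^-8 A

C = ε₀A/d = (8.85×10^-12)(3.058×10^-3)/(2.69×10^-3) = 1.006×10^-11 F. dV/dt = V₀ω·−sin(ωt); at ωt = 11.623 rad this factor is 0.8095.
I_d = C dV/dt = (1.006×10^-11)(6.07)(590)(0.8095) = 2.92×10^-8 A.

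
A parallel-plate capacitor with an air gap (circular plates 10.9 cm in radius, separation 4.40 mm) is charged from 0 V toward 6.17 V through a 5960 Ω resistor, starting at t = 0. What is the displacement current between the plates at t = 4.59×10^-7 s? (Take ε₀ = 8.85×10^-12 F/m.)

3.71×10^-4 A

C = ε₀A/d = (8.85×10^-12)(0.03733)/(4.40×10^-3) = 7.508×10^-11 F, so τ = RC = 4.475×10^-7 s.
The conduction current is I(t) = (V₀/R) e^(−t/τ), and the displacement current between the plates equals it.
t/τ = 1.026; I_d = (6.17/5960) · e^(−1.026) = (1.035×10^-3)(0.3584) = 3.71×10^-4 A.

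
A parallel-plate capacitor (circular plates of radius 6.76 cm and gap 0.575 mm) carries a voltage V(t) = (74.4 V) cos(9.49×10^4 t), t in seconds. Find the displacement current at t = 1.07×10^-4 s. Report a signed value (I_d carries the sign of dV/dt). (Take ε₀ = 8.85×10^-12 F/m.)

1.04×10^-3 A

dE/dt = (V₀ω/d)·−sin(ωt) with ωt = 10.1543 rad: (74.4)(9.49×10^4)(0.6665)/(5.75×10^-4) = 8.184×10^9 V/(m·s).
I_d = ε₀ A dE/dt = (8.85×10^-12)(0.01436)(8.184×10^9) = 1.04×10^-3 A.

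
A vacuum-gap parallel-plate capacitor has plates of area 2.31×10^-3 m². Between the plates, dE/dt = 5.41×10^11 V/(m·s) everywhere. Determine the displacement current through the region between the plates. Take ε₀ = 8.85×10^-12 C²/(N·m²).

The displacement current is ε₀ times dΦ_E/dt = ε₀ A dE/dt = (8.85×10^-12)(2.31×10^-3)(5.41×10^11) = 0.0111 A.

0.0111 A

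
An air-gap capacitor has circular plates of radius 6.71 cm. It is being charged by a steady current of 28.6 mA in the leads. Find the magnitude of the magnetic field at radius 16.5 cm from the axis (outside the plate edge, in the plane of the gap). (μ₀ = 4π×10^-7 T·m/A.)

By continuity the displacement current in the gap matches the conduction current: I_d = 0.0286 A.
For r ≥ R the full I_d is enclosed: B = μ₀ I_d/(2πr) = (4π×10^-7)(0.0286)/(2π·0.165) = 3.47×10^-8 T.

3.47×10^-8 T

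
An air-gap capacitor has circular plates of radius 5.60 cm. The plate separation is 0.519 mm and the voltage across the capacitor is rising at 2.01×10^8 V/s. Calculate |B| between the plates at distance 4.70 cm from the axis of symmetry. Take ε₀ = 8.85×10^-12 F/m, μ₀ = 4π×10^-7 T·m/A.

1.01×10^-7 T

With E = V/d, dE/dt = 3.873×10^11 V/(m·s) and πR² = 9.852×10^-3 m², giving I_d = ε₀ πR² dE/dt = 0.03377 A.
An Ampèrian loop of radius r encloses a fraction (r/R)² of I_d. Then B·2πr = μ₀ I_d (r/R)², giving B = μ₀ I_d r/(2πR²) = 1.01×10^-7 T.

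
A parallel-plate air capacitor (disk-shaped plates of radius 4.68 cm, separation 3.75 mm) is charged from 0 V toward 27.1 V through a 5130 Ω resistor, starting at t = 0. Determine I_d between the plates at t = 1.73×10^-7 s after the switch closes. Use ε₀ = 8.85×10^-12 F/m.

6.62×10^-4 A

C = ε₀A/d = (8.85×10^-12)(6.881×10^-3)/(3.75×10^-3) = 1.624×10^-11 F and τ = RC = 8.331×10^-8 s. I_d in the gap equals the RC charging current.
I_d(t) = (V₀/R) e^(−t/τ) = 5.283×10^-3 · e^(−2.077) = 6.62×10^-4 A.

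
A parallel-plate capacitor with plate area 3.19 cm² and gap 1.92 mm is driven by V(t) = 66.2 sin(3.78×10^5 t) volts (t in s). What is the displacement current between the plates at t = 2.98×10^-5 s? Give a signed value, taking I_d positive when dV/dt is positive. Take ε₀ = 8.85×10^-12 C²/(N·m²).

dE/dt = (V₀ω/d)·cos(ωt) with ωt = 11.2644 rad: (66.2)(3.78×10^5)(0.2656)/(1.92×10^-3) = 3.462×10^9 V/(m·s).
I_d = ε₀ A dE/dt = (8.85×10^-12)(3.19×10^-4)(3.462×10^9) = 9.77×10^-6 A.

9.77×10^-6 A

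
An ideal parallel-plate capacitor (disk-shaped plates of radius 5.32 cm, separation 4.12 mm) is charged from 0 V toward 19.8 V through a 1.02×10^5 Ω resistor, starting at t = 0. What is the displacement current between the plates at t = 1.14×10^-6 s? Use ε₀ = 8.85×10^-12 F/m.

C = ε₀A/d = (8.85×10^-12)(8.891×10^-3)/(4.12×10^-3) = 1.910×10^-11 F and τ = RC = 1.948×10^-6 s. I_d in the gap equals the RC charging current.
I_d(t) = (V₀/R) e^(−t/τ) = 1.941×10^-4 · e^(−0.5852) = 1.08×10^-4 A.

1.08×10^-4 A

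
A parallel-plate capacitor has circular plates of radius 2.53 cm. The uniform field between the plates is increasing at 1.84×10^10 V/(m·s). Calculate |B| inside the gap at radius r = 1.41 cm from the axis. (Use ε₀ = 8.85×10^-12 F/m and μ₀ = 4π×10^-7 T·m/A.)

1.44×10^-9 T

Total displacement current: I_d = ε₀(πR²)(dE/dt) = (8.85×10^-12)(2.011×10^-3)(1.84×10^10) = 3.275×10^-4 A.
∮B·dl = μ₀ I_d,enc with I_d,enc = I_d r²/R² = 1.017×10^-4 A; so B = μ₀ I_d,enc/(2πr) = 1.44×10^-9 T.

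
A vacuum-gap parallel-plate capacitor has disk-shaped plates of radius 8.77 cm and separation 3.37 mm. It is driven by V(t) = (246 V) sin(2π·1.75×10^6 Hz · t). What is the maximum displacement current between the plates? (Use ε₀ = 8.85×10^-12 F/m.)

C = ε₀A/d = (8.85×10^-12)(0.02416)/(3.37×10^-3) = 6.345×10^-11 F; ω = 2πf = 1.100×10^7 rad/s.
I_d = C dV/dt, so |I_d|_max = C V₀ ω = (6.345×10^-11)(246)(1.100×10^7) = 0.172 A.

0.172 A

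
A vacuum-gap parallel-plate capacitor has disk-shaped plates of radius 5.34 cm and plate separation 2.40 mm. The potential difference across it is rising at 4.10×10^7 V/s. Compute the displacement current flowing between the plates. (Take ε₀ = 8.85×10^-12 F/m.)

1.35×10^-3 A

E = V/d so dE/dt = (dV/dt)/d = 1.708×10^10 V/(m·s), and I_d = ε₀ A dE/dt = (8.85×10^-12)(8.958×10^-3)(1.708×10^10) = 1.35×10^-3 A.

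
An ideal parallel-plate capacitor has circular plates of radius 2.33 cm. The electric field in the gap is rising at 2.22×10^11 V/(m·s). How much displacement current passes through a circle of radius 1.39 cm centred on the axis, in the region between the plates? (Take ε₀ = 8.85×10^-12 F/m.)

1.19×10^-3 A

Through the whole plate area (πR² = 1.706×10^-3 m²), I_d = ε₀ πR² dE/dt = 3.352×10^-3 A.
Since J_d is uniform, the enclosed fraction is (r/R)² = 0.3559, giving I_d,enc = 1.19×10^-3 A.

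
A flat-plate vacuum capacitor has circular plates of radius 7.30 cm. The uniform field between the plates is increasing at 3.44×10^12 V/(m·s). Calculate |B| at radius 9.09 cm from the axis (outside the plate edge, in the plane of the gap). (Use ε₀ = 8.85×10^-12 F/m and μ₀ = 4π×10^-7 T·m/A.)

1.12×10^-6 T

Total displacement current: I_d = ε₀(πR²)(dE/dt) = (8.85×10^-12)(0.01674)(3.44×10^12) = 0.5096 A.
With r > R the enclosed displacement current is the full I_d; B = μ₀ I_d / (2πr) = 1.12×10^-6 T.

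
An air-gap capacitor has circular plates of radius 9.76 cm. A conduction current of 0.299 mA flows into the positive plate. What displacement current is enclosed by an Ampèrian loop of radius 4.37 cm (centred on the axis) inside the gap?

By continuity the displacement current in the gap matches the conduction current: I_d = 2.99×10^-4 A.
The field is uniform, so I_d,enc = I_d (r/R)² = (2.99×10^-4)(4.37/9.76)² = 5.99×10^-5 A.

5.99×10^-5 A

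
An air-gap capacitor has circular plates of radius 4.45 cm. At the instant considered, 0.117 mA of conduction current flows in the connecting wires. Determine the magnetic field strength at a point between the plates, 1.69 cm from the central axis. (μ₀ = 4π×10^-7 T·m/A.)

No conduction current crosses the gap, so I_d there equals the 1.17×10^-4 A in the leads.
For r < R the Ampère–Maxwell law gives B(2πr) = μ₀ I_d (r²/R²), so B = μ₀ I_d r/(2πR²) = (4π×10^-7)(1.17×10^-4)(0.0169)/(2π·0.0445²) = 2.00×10^-10 T.

2.00×10^-10 T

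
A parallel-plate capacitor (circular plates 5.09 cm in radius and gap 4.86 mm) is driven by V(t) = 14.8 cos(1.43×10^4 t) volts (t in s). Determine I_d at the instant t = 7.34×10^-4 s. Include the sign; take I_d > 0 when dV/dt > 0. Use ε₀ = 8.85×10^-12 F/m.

C = ε₀A/d = (8.85×10^-12)(8.139×10^-3)/(4.86×10^-3) = 1.482×10^-11 F. dV/dt = V₀ω·−sin(ωt); at ωt = 10.4962 rad this factor is 0.8779.
I_d = C dV/dt = (1.482×10^-11)(14.8)(1.43×10^4)(0.8779) = 2.75×10^-6 A.

2.75×10^-6 A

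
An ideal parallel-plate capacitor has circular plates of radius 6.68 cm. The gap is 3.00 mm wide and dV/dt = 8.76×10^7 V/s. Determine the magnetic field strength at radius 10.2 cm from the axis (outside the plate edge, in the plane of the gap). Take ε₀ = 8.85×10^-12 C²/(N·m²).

7.10×10^-9 T

I_d = C dV/dt with C = ε₀πR²/d = 4.136×10^-11 F, so I_d = (4.136×10^-11)(8.76×10^7) = 3.623×10^-3 A.
With r > R the enclosed displacement current is the full I_d; B = μ₀ I_d / (2πr) = 7.10×10^-9 T.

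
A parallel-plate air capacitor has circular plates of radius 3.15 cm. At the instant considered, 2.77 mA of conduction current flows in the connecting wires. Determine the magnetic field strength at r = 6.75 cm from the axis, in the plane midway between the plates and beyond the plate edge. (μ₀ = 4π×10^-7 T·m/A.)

8.21×10^-9 T

Between the plates the displacement current equals the wire current: I_d = 2.77 mA = 2.77×10^-3 A.
For r ≥ R the full I_d is enclosed: B = μ₀ I_d/(2πr) = (4π×10^-7)(2.77×10^-3)/(2π·0.0675) = 8.21×10^-9 T.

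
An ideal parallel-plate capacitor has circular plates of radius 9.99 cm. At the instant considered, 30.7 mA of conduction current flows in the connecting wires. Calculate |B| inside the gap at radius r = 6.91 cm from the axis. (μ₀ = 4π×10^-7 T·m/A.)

4.25×10^-8 T

No conduction current crosses the gap, so I_d there equals the 0.0307 A in the leads.
For r < R the Ampère–Maxwell law gives B(2πr) = μ₀ I_d (r²/R²), so B = μ₀ I_d r/(2πR²) = (4π×10^-7)(0.0307)(0.0691)/(2π·0.0999²) = 4.25×10^-8 T.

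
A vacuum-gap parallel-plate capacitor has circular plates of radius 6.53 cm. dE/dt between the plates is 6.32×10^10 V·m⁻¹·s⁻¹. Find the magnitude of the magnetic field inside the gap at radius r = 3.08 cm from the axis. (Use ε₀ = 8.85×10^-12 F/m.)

1.08×10^-8 T

I_d = ε₀ dΦ_E/dt = ε₀ πR² (dE/dt) = (8.85×10^-12)(0.01340)(6.32×10^10) = 7.495×10^-3 A through the full plate area.
For r < R the Ampère–Maxwell law gives B(2πr) = μ₀ I_d (r²/R²), so B = μ₀ I_d r/(2πR²) = (4π×10^-7)(7.495×10^-3)(0.0308)/(2π·0.0653²) = 1.08×10^-8 T.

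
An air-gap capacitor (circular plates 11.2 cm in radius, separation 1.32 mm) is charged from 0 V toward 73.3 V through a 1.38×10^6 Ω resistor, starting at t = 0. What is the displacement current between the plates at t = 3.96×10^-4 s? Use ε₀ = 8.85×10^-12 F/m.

1.79×10^-5 A

With C = ε₀A/d = (8.85×10^-12)(0.03941)/(1.32×10^-3) = 2.642×10^-10 F, the time constant is τ = RC = 3.646×10^-4 s, so t/τ = 1.086 and e^(−t/τ) = 0.3376.
I_d = I_cond = (V₀/R) e^(−t/τ) = (5.312×10^-5)(0.3376) = 1.79×10^-5 A.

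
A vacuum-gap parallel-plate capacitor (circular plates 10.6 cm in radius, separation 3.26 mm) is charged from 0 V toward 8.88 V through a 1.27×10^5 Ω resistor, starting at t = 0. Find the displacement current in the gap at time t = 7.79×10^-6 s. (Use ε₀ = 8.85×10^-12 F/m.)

3.69×10^-5 A

With C = ε₀A/d = (8.85×10^-12)(0.03530)/(3.26×10^-3) = 9.583×10^-11 F, the time constant is τ = RC = 1.217×10^-5 s, so t/τ = 0.6401 and e^(−t/τ) = 0.5272.
I_d = I_cond = (V₀/R) e^(−t/τ) = (6.992×10^-5)(0.5272) = 3.69×10^-5 A.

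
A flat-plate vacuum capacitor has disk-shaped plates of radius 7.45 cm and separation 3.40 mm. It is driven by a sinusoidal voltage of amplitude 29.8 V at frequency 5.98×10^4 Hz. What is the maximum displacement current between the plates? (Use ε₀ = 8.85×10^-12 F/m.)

5.08×10^-4 A

(dE/dt)_max = V₀ω/d = 3.293×10^9 V/(m·s); ω = 2πf = 3.757×10^5 rad/s.
I_d,max = ε₀ A (dE/dt)_max = (8.85×10^-12)(0.01744)(3.293×10^9) = 5.08×10^-4 A.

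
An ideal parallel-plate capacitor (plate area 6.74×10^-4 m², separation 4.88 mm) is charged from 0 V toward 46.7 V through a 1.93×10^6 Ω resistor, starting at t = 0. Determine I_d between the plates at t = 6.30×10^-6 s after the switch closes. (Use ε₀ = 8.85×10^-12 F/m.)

1.67×10^-6 A

C = ε₀A/d = (8.85×10^-12)(6.74×10^-4)/(4.88×10^-3) = 1.222×10^-12 F, so τ = RC = 2.358×10^-6 s.
The conduction current is I(t) = (V₀/R) e^(−t/τ), and the displacement current between the plates equals it.
t/τ = 2.672; I_d = (46.7/1.93×10^6) · e^(−2.672) = (2.420×10^-5)(0.06911) = 1.67×10^-6 A.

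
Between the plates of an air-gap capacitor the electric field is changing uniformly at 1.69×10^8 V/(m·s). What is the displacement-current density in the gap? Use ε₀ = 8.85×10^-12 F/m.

1.50×10^-3 A/m²

J_d = ε₀ dE/dt = (8.85×10^-12)(1.69×10^8) = 1.50×10^-3 A/m².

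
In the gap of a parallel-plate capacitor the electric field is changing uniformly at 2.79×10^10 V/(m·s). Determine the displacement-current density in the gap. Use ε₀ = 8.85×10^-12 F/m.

J_d = ε₀ ∂E/∂t, so J_d = 0.247 A/m².

0.247 A/m²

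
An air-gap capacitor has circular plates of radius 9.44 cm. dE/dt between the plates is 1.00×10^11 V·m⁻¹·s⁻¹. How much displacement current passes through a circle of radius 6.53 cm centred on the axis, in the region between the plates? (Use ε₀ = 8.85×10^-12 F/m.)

0.0119 A

Through the whole plate area (πR² = 0.02800 m²), I_d = ε₀ πR² dE/dt = 0.02478 A.
The field is uniform, so I_d,enc = I_d (r/R)² = (0.02478)(6.53/9.44)² = 0.0119 A.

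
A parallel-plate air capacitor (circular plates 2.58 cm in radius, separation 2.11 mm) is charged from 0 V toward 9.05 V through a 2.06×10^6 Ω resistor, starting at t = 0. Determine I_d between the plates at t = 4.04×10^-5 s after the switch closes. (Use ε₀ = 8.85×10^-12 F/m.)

4.70×10^-7 A

C = ε₀A/d = (8.85×10^-12)(2.091×10^-3)/(2.11×10^-3) = 8.770×10^-12 F and τ = RC = 1.807×10^-5 s. I_d in the gap equals the RC charging current.
I_d(t) = (V₀/R) e^(−t/τ) = 4.393×10^-6 · e^(−2.236) = 4.70×10^-7 A.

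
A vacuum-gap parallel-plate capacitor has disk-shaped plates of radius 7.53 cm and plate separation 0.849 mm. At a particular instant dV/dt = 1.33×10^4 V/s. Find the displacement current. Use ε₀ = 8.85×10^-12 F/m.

The field between the plates is E = V/d, so dE/dt = (1.33×10^4)/(8.49×10^-4 m) = 1.567×10^7 V/(m·s).
I_d = ε₀ A (dE/dt) = (8.85×10^-12)(0.01781)(1.567×10^7) = 2.47×10^-6 A.

2.47×10^-6 A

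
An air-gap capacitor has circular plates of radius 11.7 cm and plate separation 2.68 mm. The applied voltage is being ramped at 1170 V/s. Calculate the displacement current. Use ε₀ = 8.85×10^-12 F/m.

1.66×10^-7 A

E = V/d so dE/dt = (dV/dt)/d = 4.366×10^5 V/(m·s), and I_d = ε₀ A dE/dt = (8.85×10^-12)(0.04301)(4.366×10^5) = 1.66×10^-7 A.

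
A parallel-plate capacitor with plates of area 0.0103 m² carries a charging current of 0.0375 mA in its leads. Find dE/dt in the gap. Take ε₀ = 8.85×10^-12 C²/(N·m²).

4.11×10^8 V/(m·s)

By continuity, I_d in the gap equals the 0.0375 mA flowing in the wire.
Inverting I_d = ε₀ A dE/dt gives dE/dt = 3.75×10^-5 / (8.85×10^-12 · 0.0103) = 4.11×10^8 V/(m·s).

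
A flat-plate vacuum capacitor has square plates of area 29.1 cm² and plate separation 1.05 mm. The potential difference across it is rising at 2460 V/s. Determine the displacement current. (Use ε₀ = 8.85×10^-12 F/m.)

6.03×10^-8 A

The field between the plates is E = V/d, so dE/dt = (2460)/(1.05×10^-3 m) = 2.343×10^6 V/(m·s).
I_d = ε₀ A (dE/dt) = (8.85×10^-12)(2.91×10^-3)(2.343×10^6) = 6.03×10^-8 A.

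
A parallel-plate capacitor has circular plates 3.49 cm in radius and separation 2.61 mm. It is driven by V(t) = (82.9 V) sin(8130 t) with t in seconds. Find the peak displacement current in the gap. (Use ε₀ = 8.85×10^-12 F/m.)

8.74×10^-6 A

(dE/dt)_max = V₀ω/d = 2.582×10^8 V/(m·s); ω = 8130 rad/s.
I_d,max = ε₀ A (dE/dt)_max = (8.85×10^-12)(3.826×10^-3)(2.582×10^8) = 8.74×10^-6 A.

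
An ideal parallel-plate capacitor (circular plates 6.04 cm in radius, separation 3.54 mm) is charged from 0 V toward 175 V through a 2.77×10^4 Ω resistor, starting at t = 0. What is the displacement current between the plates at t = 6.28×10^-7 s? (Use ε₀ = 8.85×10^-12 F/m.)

C = ε₀A/d = (8.85×10^-12)(0.01146)/(3.54×10^-3) = 2.865×10^-11 F and τ = RC = 7.936×10^-7 s. I_d in the gap equals the RC charging current.
I_d(t) = (V₀/R) e^(−t/τ) = 6.318×10^-3 · e^(−0.7913) = 2.86×10^-3 A.

2.86×10^-3 A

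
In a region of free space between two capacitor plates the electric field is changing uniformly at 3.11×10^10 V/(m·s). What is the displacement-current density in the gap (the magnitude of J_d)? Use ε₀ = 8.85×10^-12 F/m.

The displacement-current density is ε₀ ∂E/∂t = (8.85×10^-12)(3.11×10^10) = 0.275 A/m².

0.275 A/m²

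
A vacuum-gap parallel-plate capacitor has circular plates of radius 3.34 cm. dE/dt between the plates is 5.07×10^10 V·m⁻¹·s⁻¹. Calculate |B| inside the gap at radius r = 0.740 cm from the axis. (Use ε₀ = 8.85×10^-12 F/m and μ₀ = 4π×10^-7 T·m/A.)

2.09×10^-9 T

I_d = ε₀ dΦ_E/dt = ε₀ πR² (dE/dt) = (8.85×10^-12)(3.505×10^-3)(5.07×10^10) = 1.573×10^-3 A through the full plate area.
∮B·dl = μ₀ I_d,enc with I_d,enc = I_d r²/R² = 7.721×10^-5 A; so B = μ₀ I_d,enc/(2πr) = 2.09×10^-9 T.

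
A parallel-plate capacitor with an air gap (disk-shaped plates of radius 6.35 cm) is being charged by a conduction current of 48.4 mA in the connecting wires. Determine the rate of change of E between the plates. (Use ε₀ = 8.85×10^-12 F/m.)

The displacement current between the plates equals the conduction current, I_d = 48.4 mA.
Then dE/dt = I_d/(ε₀A) = 4.32×10^11 V/(m·s).

4.32×10^11 V/(m·s)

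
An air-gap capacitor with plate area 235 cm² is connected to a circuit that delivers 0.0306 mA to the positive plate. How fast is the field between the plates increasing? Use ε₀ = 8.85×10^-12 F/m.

The displacement current between the plates equals the conduction current, I_d = 0.0306 mA.
Inverting I_d = ε₀ A dE/dt gives dE/dt = 3.06×10^-5 / (8.85×10^-12 · 0.0235) = 1.47×10^8 V/(m·s).

1.47×10^8 V/(m·s)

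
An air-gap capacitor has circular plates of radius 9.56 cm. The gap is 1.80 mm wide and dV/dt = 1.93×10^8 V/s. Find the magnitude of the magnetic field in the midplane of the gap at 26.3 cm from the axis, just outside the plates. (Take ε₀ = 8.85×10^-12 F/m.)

dE/dt = (dV/dt)/d = 1.072×10^11 V/(m·s); I_d = ε₀(πR²)(dE/dt) = (8.85×10^-12)(0.02871)(1.072×10^11) = 0.02724 A.
For r ≥ R the full I_d is enclosed: B = μ₀ I_d/(2πr) = (4π×10^-7)(0.02724)/(2π·0.263) = 2.07×10^-8 T.

2.07×10^-8 T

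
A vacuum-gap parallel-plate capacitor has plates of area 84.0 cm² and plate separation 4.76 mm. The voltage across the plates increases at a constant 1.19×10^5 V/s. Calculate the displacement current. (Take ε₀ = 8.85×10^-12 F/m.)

The field between the plates is E = V/d, so dE/dt = (1.19×10^5)/(4.76×10^-3 m) = 2.500×10^7 V/(m·s).
I_d = ε₀ A (dE/dt) = (8.85×10^-12)(8.40×10^-3)(2.500×10^7) = 1.86×10^-6 A.

1.86×10^-6 A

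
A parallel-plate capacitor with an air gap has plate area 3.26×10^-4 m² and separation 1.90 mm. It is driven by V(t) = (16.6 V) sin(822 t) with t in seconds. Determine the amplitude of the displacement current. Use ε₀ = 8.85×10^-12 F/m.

2.07×10^-8 A

C = ε₀A/d = (8.85×10^-12)(3.26×10^-4)/(1.90×10^-3) = 1.518×10^-12 F; ω = 822 rad/s.
I_d = C dV/dt, so |I_d|_max = C V₀ ω = (1.518×10^-12)(16.6)(822) = 2.07×10^-8 A.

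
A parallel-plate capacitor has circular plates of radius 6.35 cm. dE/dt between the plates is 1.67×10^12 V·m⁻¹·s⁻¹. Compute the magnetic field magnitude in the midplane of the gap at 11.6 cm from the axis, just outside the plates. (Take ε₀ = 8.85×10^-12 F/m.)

3.23×10^-7 T

Total displacement current: I_d = ε₀(πR²)(dE/dt) = (8.85×10^-12)(0.01267)(1.67×10^12) = 0.1873 A.
With r > R the enclosed displacement current is the full I_d; B = μ₀ I_d / (2πr) = 3.23×10^-7 T.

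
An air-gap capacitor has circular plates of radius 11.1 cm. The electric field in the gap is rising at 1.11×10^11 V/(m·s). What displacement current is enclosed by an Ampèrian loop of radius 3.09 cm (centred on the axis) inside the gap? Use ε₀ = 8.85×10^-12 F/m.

2.95×10^-3 A

Through the whole plate area (πR² = 0.03871 m²), I_d = ε₀ πR² dE/dt = 0.03803 A.
Since J_d is uniform, the enclosed fraction is (r/R)² = 0.07749, giving I_d,enc = 2.95×10^-3 A.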